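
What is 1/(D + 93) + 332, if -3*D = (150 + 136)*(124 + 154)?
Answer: 26304025/79229 ≈ 332.00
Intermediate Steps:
D = -79508/3 (D = -(150 + 136)*(124 + 154)/3 = -286*278/3 = -1/3*79508 = -79508/3 ≈ -26503.)
1/(D + 93) + 332 = 1/(-79508/3 + 93) + 332 = 1/(-79229/3) + 332 = -3/79229 + 332 = 26304025/79229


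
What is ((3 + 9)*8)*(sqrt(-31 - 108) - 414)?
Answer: -39744 + 96*I*sqrt(139) ≈ -39744.0 + 1131.8*I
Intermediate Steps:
((3 + 9)*8)*(sqrt(-31 - 108) - 414) = (12*8)*(sqrt(-139) - 414) = 96*(I*sqrt(139) - 414) = 96*(-414 + I*sqrt(139)) = -39744 + 96*I*sqrt(139)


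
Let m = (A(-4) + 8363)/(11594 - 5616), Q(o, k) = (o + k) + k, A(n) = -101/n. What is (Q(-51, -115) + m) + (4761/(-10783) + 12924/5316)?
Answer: -31709540168595/114224491528 ≈ -277.61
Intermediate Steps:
Q(o, k) = o + 2*k (Q(o, k) = (k + o) + k = o + 2*k)
m = 33553/23912 (m = (-101/(-4) + 8363)/(11594 - 5616) = (-101*(-¼) + 8363)/5978 = (101/4 + 8363)*(1/5978) = (33553/4)*(1/5978) = 33553/23912 ≈ 1.4032)
(Q(-51, -115) + m) + (4761/(-10783) + 12924/5316) = ((-51 + 2*(-115)) + 33553/23912) + (4761/(-10783) + 12924/5316) = ((-51 - 230) + 33553/23912) + (4761*(-1/10783) + 12924*(1/5316)) = (-281 + 33553/23912) + (-4761/10783 + 1077/443) = -6685719/23912 + 9504168/4776869 = -31709540168595/114224491528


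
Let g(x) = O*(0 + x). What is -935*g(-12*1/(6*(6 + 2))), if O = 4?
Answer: 935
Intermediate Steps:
g(x) = 4*x (g(x) = 4*(0 + x) = 4*x)
-935*g(-12*1/(6*(6 + 2))) = -3740*(-12*1/(6*(6 + 2))) = -3740*(-12/(8*6)) = -3740*(-12/48) = -3740*(-12*1/48) = -3740*(-1)/4 = -935*(-1) = 935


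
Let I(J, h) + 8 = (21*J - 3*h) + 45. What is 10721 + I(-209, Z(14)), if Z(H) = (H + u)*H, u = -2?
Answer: 5865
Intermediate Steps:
Z(H) = H*(-2 + H) (Z(H) = (H - 2)*H = (-2 + H)*H = H*(-2 + H))
I(J, h) = 37 - 3*h + 21*J (I(J, h) = -8 + ((21*J - 3*h) + 45) = -8 + ((-3*h + 21*J) + 45) = -8 + (45 - 3*h + 21*J) = 37 - 3*h + 21*J)
10721 + I(-209, Z(14)) = 10721 + (37 - 42*(-2 + 14) + 21*(-209)) = 10721 + (37 - 42*12 - 4389) = 10721 + (37 - 3*168 - 4389) = 10721 + (37 - 504 - 4389) = 10721 - 4856 = 5865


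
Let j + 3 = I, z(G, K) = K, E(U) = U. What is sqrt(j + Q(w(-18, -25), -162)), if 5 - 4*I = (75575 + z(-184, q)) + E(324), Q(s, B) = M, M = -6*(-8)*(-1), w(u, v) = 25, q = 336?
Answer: I*sqrt(76434)/2 ≈ 138.23*I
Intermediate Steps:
M = -48 (M = 48*(-1) = -48)
Q(s, B) = -48
I = -38115/2 (I = 5/4 - ((75575 + 336) + 324)/4 = 5/4 - (75911 + 324)/4 = 5/4 - 1/4*76235 = 5/4 - 76235/4 = -38115/2 ≈ -19058.)
j = -38121/2 (j = -3 - 38115/2 = -38121/2 ≈ -19061.)
sqrt(j + Q(w(-18, -25), -162)) = sqrt(-38121/2 - 48) = sqrt(-38217/2) = I*sqrt(76434)/2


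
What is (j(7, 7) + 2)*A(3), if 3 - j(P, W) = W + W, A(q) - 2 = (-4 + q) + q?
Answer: -36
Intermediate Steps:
A(q) = -2 + 2*q (A(q) = 2 + ((-4 + q) + q) = 2 + (-4 + 2*q) = -2 + 2*q)
j(P, W) = 3 - 2*W (j(P, W) = 3 - (W + W) = 3 - 2*W)
(j(7, 7) + 2)*A(3) = ((3 - 2*7) + 2)*(-2 + 2*3) = ((3 - 14) + 2)*(-2 + 6) = (-11 + 2)*4 = -9*4 = -36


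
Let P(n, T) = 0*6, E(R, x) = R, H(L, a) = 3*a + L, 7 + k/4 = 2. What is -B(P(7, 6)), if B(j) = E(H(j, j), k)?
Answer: 0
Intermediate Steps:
k = -20 (k = -28 + 4*2 = -28 + 8 = -20)
H(L, a) = L + 3*a
P(n, T) = 0
B(j) = 4*j (B(j) = j + 3*j = 4*j)
-B(P(7, 6)) = -4*0 = -1*0 = 0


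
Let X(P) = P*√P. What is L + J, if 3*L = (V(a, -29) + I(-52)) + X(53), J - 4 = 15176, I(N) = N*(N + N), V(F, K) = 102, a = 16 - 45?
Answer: 51050/3 + 53*√53/3 ≈ 17145.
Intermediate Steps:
X(P) = P^(3/2)
a = -29
I(N) = 2*N² (I(N) = N*(2*N) = 2*N²)
J = 15180 (J = 4 + 15176 = 15180)
L = 5510/3 + 53*√53/3 (L = ((102 + 2*(-52)²) + 53^(3/2))/3 = ((102 + 2*2704) + 53*√53)/3 = ((102 + 5408) + 53*√53)/3 = (5510 + 53*√53)/3 = 5510/3 + 53*√53/3 ≈ 1965.3)
L + J = (5510/3 + 53*√53/3) + 15180 = 51050/3 + 53*√53/3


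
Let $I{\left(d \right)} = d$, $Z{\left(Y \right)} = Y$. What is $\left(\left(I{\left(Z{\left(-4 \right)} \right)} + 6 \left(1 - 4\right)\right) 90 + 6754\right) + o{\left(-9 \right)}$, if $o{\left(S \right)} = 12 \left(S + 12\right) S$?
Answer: $4450$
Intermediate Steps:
$o{\left(S \right)} = S \left(144 + 12 S\right)$ ($o{\left(S \right)} = 12 \left(12 + S\right) S = \left(144 + 12 S\right) S = S \left(144 + 12 S\right)$)
$\left(\left(I{\left(Z{\left(-4 \right)} \right)} + 6 \left(1 - 4\right)\right) 90 + 6754\right) + o{\left(-9 \right)} = \left(\left(-4 + 6 \left(1 - 4\right)\right) 90 + 6754\right) + 12 \left(-9\right) \left(12 - 9\right) = \left(\left(-4 + 6 \left(-3\right)\right) 90 + 6754\right) + 12 \left(-9\right) 3 = \left(\left(-4 - 18\right) 90 + 6754\right) - 324 = \left(\left(-22\right) 90 + 6754\right) - 324 = \left(-1980 + 6754\right) - 324 = 4774 - 324 = 4450$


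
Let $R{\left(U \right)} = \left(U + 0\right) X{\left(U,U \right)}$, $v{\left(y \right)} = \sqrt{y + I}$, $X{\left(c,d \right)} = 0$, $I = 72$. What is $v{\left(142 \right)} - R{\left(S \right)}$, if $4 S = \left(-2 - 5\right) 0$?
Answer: $\sqrt{214} \approx 14.629$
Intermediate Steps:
$v{\left(y \right)} = \sqrt{72 + y}$ ($v{\left(y \right)} = \sqrt{y + 72} = \sqrt{72 + y}$)
$S = 0$ ($S = \frac{\left(-2 - 5\right) 0}{4} = \frac{\left(-7\right) 0}{4} = \frac{1}{4} \cdot 0 = 0$)
$R{\left(U \right)} = 0$ ($R{\left(U \right)} = \left(U + 0\right) 0 = U 0 = 0$)
$v{\left(142 \right)} - R{\left(S \right)} = \sqrt{72 + 142} - 0 = \sqrt{214} + 0 = \sqrt{214}$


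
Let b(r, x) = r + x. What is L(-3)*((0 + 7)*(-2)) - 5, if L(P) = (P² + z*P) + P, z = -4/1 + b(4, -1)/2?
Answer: -194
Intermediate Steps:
z = -5/2 (z = -4/1 + (4 - 1)/2 = -4*1 + 3*(½) = -4 + 3/2 = -5/2 ≈ -2.5000)
L(P) = P² - 3*P/2 (L(P) = (P² - 5*P/2) + P = P² - 3*P/2)
L(-3)*((0 + 7)*(-2)) - 5 = ((½)*(-3)*(-3 + 2*(-3)))*((0 + 7)*(-2)) - 5 = ((½)*(-3)*(-3 - 6))*(7*(-2)) - 5 = ((½)*(-3)*(-9))*(-14) - 5 = (27/2)*(-14) - 5 = -189 - 5 = -194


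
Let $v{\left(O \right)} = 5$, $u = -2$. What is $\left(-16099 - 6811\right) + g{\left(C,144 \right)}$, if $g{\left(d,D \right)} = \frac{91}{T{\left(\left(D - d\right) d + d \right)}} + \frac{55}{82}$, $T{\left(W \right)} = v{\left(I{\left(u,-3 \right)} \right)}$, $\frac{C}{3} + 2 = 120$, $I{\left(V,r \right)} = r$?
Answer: $- \frac{9385363}{410} \approx -22891.0$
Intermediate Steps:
$C = 354$ ($C = -6 + 3 \cdot 120 = -6 + 360 = 354$)
$T{\left(W \right)} = 5$
$g{\left(d,D \right)} = \frac{7737}{410}$ ($g{\left(d,D \right)} = \frac{91}{5} + \frac{55}{82} = \frac{7737}{410}$)
$\left(-16099 - 6811\right) + g{\left(C,144 \right)} = \left(-16099 - 6811\right) + \frac{7737}{410} = -22910 + \frac{7737}{410} = - \frac{9385363}{410}$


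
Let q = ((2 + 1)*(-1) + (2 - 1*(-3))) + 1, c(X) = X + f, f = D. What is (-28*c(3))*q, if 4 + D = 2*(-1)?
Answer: 252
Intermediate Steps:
D = -6 (D = -4 + 2*(-1) = -4 - 2 = -6)
f = -6
c(X) = -6 + X (c(X) = X - 6 = -6 + X)
q = 3 (q = (3*(-1) + (2 + 3)) + 1 = (-3 + 5) + 1 = 2 + 1 = 3)
(-28*c(3))*q = -28*(-6 + 3)*3 = -28*(-3)*3 = 84*3 = 252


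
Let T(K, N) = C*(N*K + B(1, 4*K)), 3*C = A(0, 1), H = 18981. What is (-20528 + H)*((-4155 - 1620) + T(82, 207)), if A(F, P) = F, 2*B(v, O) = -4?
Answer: 8933925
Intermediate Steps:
B(v, O) = -2 (B(v, O) = (½)*(-4) = -2)
C = 0 (C = (⅓)*0 = 0)
T(K, N) = 0 (T(K, N) = 0*(N*K - 2) = 0*(K*N - 2) = 0*(-2 + K*N) = 0)
(-20528 + H)*((-4155 - 1620) + T(82, 207)) = (-20528 + 18981)*((-4155 - 1620) + 0) = -1547*(-5775 + 0) = -1547*(-5775) = 8933925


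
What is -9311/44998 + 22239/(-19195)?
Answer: -1179435167/863736610 ≈ -1.3655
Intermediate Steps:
-9311/44998 + 22239/(-19195) = -9311*1/44998 + 22239*(-1/19195) = -9311/44998 - 22239/19195 = -1179435167/863736610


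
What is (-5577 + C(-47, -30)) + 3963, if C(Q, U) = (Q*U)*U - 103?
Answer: -44017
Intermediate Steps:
C(Q, U) = -103 + Q*U² (C(Q, U) = Q*U² - 103 = -103 + Q*U²)
(-5577 + C(-47, -30)) + 3963 = (-5577 + (-103 - 47*(-30)²)) + 3963 = (-5577 + (-103 - 47*900)) + 3963 = (-5577 + (-103 - 42300)) + 3963 = (-5577 - 42403) + 3963 = -47980 + 3963 = -44017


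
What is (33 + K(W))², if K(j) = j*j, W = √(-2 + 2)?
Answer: 1089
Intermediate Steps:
W = 0 (W = √0 = 0)
K(j) = j²
(33 + K(W))² = (33 + 0²)² = (33 + 0)² = 33² = 1089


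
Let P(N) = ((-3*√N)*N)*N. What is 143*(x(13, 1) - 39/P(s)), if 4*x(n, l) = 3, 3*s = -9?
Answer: 429/4 - 1859*I*√3/27 ≈ 107.25 - 119.25*I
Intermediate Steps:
s = -3 (s = (⅓)*(-9) = -3)
x(n, l) = ¾ (x(n, l) = (¼)*3 = ¾)
P(N) = -3*N^(5/2) (P(N) = (-3*N^(3/2))*N = -3*N^(5/2))
143*(x(13, 1) - 39/P(s)) = 143*(¾ - 39*I*√3/81) = 143*(¾ - 13*I*√3/27) = 429/4 - 1859*I*√3/27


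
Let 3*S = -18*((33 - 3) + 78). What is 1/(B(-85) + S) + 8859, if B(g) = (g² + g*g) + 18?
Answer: 122431381/13820 ≈ 8859.0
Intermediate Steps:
B(g) = 18 + 2*g² (B(g) = (g² + g²) + 18 = 2*g² + 18 = 18 + 2*g²)
S = -648 (S = (-18*((33 - 3) + 78))/3 = (-18*(30 + 78))/3 = (-18*108)/3 = (⅓)*(-1944) = -648)
1/(B(-85) + S) + 8859 = 1/((18 + 2*(-85)²) - 648) + 8859 = 1/((18 + 2*7225) - 648) + 8859 = 1/((18 + 14450) - 648) + 8859 = 1/(14468 - 648) + 8859 = 1/13820 + 8859 = 122431381/13820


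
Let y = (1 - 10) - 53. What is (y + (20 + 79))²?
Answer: 1369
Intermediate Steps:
y = -62 (y = -9 - 53 = -62)
(y + (20 + 79))² = (-62 + (20 + 79))² = (-62 + 99)² = 37² = 1369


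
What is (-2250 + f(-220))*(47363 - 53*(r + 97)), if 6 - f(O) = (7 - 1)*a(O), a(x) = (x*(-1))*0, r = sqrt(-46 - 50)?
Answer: -94746168 + 475728*I*sqrt(6) ≈ -9.4746e+7 + 1.1653e+6*I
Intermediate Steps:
r = 4*I*sqrt(6) (r = sqrt(-96) = 4*I*sqrt(6) ≈ 9.798*I)
a(x) = 0 (a(x) = -x*0 = 0)
f(O) = 6 (f(O) = 6 - (7 - 1)*0 = 6 - 6*0 = 6 - 1*0 = 6 + 0 = 6)
(-2250 + f(-220))*(47363 - 53*(r + 97)) = (-2250 + 6)*(47363 - 53*(4*I*sqrt(6) + 97)) = -2244*(47363 - 53*(97 + 4*I*sqrt(6))) = -2244*(47363 + (-5141 - 212*I*sqrt(6))) = -2244*(42222 - 212*I*sqrt(6)) = -94746168 + 475728*I*sqrt(6)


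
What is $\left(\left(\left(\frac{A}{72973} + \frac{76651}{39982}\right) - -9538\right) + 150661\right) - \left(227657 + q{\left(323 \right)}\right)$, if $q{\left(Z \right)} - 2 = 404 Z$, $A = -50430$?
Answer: $- \frac{577542461955509}{2917606486} \approx -1.9795 \cdot 10^{5}$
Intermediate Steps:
$q{\left(Z \right)} = 2 + 404 Z$
$\left(\left(\left(\frac{A}{72973} + \frac{76651}{39982}\right) - -9538\right) + 150661\right) - \left(227657 + q{\left(323 \right)}\right) = \left(\left(\left(- \frac{50430}{72973} + \frac{76651}{39982}\right) - -9538\right) + 150661\right) - \left(227657 + \left(2 + 404 \cdot 323\right)\right) = \left(\left(\left(\left(-50430\right) \frac{1}{72973} + 76651 \cdot \frac{1}{39982}\right) + 9538\right) + 150661\right) - \left(227657 + \left(2 + 130492\right)\right) = \left(\left(\left(- \frac{50430}{72973} + \frac{76651}{39982}\right) + 9538\right) + 150661\right) - \left(227657 + 130494\right) = \left(\left(\frac{3577161163}{2917606486} + 9538\right) + 150661\right) - 358151 = \left(\frac{27831707824631}{2917606486} + 150661\right) - 358151 = \frac{467401218611877}{2917606486} - 358151 = - \frac{577542461955509}{2917606486}$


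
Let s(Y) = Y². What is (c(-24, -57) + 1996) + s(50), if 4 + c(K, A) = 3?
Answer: 4495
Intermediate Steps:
c(K, A) = -1 (c(K, A) = -4 + 3 = -1)
(c(-24, -57) + 1996) + s(50) = (-1 + 1996) + 50² = 1995 + 2500 = 4495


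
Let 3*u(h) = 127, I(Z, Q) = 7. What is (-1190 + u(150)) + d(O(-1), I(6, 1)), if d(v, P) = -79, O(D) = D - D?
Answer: -3680/3 ≈ -1226.7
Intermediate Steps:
O(D) = 0
u(h) = 127/3 (u(h) = (1/3)*127 = 127/3)
(-1190 + u(150)) + d(O(-1), I(6, 1)) = (-1190 + 127/3) - 79 = -3443/3 - 79 = -3680/3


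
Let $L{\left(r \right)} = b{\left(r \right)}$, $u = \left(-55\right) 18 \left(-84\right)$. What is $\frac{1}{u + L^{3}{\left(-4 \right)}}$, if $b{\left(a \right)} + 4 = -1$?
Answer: $\frac{1}{83035} \approx 1.2043 \cdot 10^{-5}$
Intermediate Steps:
$u = 83160$ ($u = \left(-990\right) \left(-84\right) = 83160$)
$b{\left(a \right)} = -5$ ($b{\left(a \right)} = -4 - 1 = -5$)
$L{\left(r \right)} = -5$
$\frac{1}{u + L^{3}{\left(-4 \right)}} = \frac{1}{83160 + \left(-5\right)^{3}} = \frac{1}{83160 - 125} = \frac{1}{83035}$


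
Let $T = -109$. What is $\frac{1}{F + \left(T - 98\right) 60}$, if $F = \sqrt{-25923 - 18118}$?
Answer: $- \frac{12420}{154300441} - \frac{i \sqrt{44041}}{154300441} \approx -8.0492 \cdot 10^{-5} - 1.3601 \cdot 10^{-6} i$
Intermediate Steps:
$F = i \sqrt{44041}$ ($F = \sqrt{-44041} = i \sqrt{44041} \approx 209.86 i$)
$\frac{1}{F + \left(T - 98\right) 60} = \frac{1}{i \sqrt{44041} + \left(-109 - 98\right) 60} = \frac{1}{i \sqrt{44041} - 12420} = \frac{1}{-12420 + i \sqrt{44041}}$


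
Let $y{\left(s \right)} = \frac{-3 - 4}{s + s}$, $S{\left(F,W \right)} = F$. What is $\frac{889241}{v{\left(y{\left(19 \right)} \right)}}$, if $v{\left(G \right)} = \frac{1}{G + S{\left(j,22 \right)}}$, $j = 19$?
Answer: $\frac{635807315}{38} \approx 1.6732 \cdot 10^{7}$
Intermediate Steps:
$y{\left(s \right)} = - \frac{7}{2 s}$
$v{\left(G \right)} = \frac{1}{19 + G}$ ($v{\left(G \right)} = \frac{1}{G + 19} = \frac{1}{19 + G}$)
$\frac{889241}{v{\left(y{\left(19 \right)} \right)}} = \frac{889241}{\frac{1}{19 - \frac{7}{2 \cdot 19}}} = \frac{889241}{\frac{1}{19 - \frac{7}{38}}} = \frac{889241}{\frac{1}{\frac{715}{38}}} = \frac{889241}{\frac{38}{715}} = 889241 \cdot \frac{715}{38} = \frac{635807315}{38}$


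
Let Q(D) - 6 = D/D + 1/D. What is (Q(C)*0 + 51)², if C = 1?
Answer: 2601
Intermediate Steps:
Q(D) = 7 + 1/D (Q(D) = 6 + (D/D + 1/D) = 6 + (1 + 1/D) = 7 + 1/D)
(Q(C)*0 + 51)² = ((7 + 1/1)*0 + 51)² = ((7 + 1)*0 + 51)² = (8*0 + 51)² = (0 + 51)² = 51² = 2601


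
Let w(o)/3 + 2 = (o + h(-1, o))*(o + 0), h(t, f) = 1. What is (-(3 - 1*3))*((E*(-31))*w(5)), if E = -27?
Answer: 0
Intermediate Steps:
w(o) = -6 + 3*o*(1 + o) (w(o) = -6 + 3*((o + 1)*(o + 0)) = -6 + 3*((1 + o)*o) = -6 + 3*(o*(1 + o)) = -6 + 3*o*(1 + o))
(-(3 - 1*3))*((E*(-31))*w(5)) = (-(3 - 1*3))*((-27*(-31))*(-6 + 3*5 + 3*5²)) = (-(3 - 3))*(837*(-6 + 15 + 3*25)) = (-1*0)*(837*(-6 + 15 + 75)) = 0*(837*84) = 0*70308 = 0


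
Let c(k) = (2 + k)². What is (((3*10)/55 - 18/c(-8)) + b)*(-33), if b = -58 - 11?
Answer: 4551/2 ≈ 2275.5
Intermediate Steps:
b = -69
(((3*10)/55 - 18/c(-8)) + b)*(-33) = (((3*10)/55 - 18/(2 - 8)²) - 69)*(-33) = ((30*(1/55) - 18/((-6)²)) - 69)*(-33) = ((6/11 - 18/36) - 69)*(-33) = ((6/11 - 18*1/36) - 69)*(-33) = ((6/11 - ½) - 69)*(-33) = (1/22 - 69)*(-33) = -1517/22*(-33) = 4551/2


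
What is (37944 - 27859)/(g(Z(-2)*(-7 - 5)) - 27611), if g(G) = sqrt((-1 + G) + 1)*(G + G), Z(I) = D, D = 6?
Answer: -278456935/763860313 + 8713440*I*sqrt(2)/763860313 ≈ -0.36454 + 0.016132*I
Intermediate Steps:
Z(I) = 6
g(G) = 2*G**(3/2) (g(G) = sqrt(G)*(2*G) = 2*G**(3/2))
(37944 - 27859)/(g(Z(-2)*(-7 - 5)) - 27611) = (37944 - 27859)/(2*(6*(-7 - 5))**(3/2) - 27611) = 10085/(2*(6*(-12))**(3/2) - 27611) = 10085/(2*(-72)**(3/2) - 27611) = 10085/(2*(-432*I*sqrt(2)) - 27611) = 10085/(-864*I*sqrt(2) - 27611) = 10085/(-27611 - 864*I*sqrt(2))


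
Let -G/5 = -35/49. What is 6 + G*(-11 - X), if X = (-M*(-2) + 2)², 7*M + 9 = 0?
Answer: -11817/343 ≈ -34.452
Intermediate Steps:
M = -9/7 (M = -9/7 + (⅐)*0 = -9/7 + 0 = -9/7 ≈ -1.2857)
X = 16/49 (X = (-1*(-9/7)*(-2) + 2)² = ((9/7)*(-2) + 2)² = (-18/7 + 2)² = (-4/7)² = 16/49 ≈ 0.32653)
G = 25/7 (G = -(-175)/49 = -5*(-5/7) = 25/7 ≈ 3.5714)
6 + G*(-11 - X) = 6 + 25*(-11 - 1*16/49)/7 = 6 + 25*(-11 - 16/49)/7 = 6 + (25/7)*(-555/49) = 6 - 13875/343 = -11817/343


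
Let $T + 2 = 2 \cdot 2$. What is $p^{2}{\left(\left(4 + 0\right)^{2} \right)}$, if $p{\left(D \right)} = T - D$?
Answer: $196$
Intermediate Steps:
$T = 2$ ($T = -2 + 2 \cdot 2 = -2 + 4 = 2$)
$p{\left(D \right)} = 2 - D$
$p^{2}{\left(\left(4 + 0\right)^{2} \right)} = \left(2 - \left(4 + 0\right)^{2}\right)^{2} = \left(2 - 4^{2}\right)^{2} = \left(2 - 16\right)^{2} = \left(-14\right)^{2} = 196$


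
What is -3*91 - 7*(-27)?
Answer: -84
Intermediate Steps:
-3*91 - 7*(-27) = -273 + 189 = -84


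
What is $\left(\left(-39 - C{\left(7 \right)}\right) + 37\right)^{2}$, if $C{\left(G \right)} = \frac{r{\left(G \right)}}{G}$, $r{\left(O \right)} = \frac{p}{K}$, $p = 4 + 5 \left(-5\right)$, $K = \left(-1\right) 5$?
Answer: $\frac{169}{25} \approx 6.76$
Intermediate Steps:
$K = -5$
$p = -21$ ($p = 4 - 25 = -21$)
$r{\left(O \right)} = \frac{21}{5}$ ($r{\left(O \right)} = - \frac{21}{-5} = \left(-21\right) \left(- \frac{1}{5}\right) = \frac{21}{5}$)
$C{\left(G \right)} = \frac{21}{5 G}$
$\left(\left(-39 - C{\left(7 \right)}\right) + 37\right)^{2} = \left(\left(-39 - \frac{21}{5 \cdot 7}\right) + 37\right)^{2} = \left(\left(-39 - \frac{21}{5} \cdot \frac{1}{7}\right) + 37\right)^{2} = \left(\left(-39 - \frac{3}{5}\right) + 37\right)^{2} = \left(- \frac{198}{5} + 37\right)^{2} = \left(- \frac{13}{5}\right)^{2} = \frac{169}{25}$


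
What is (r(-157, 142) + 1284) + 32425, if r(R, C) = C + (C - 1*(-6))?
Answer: 33999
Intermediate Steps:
r(R, C) = 6 + 2*C (r(R, C) = C + (C + 6) = C + (6 + C) = 6 + 2*C)
(r(-157, 142) + 1284) + 32425 = ((6 + 2*142) + 1284) + 32425 = ((6 + 284) + 1284) + 32425 = (290 + 1284) + 32425 = 1574 + 32425 = 33999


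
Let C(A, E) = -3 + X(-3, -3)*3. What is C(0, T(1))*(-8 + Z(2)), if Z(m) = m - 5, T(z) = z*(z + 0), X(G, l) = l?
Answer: 132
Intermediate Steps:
T(z) = z² (T(z) = z*z = z²)
Z(m) = -5 + m
C(A, E) = -12 (C(A, E) = -3 - 3*3 = -3 - 9 = -12)
C(0, T(1))*(-8 + Z(2)) = -12*(-8 + (-5 + 2)) = -12*(-8 - 3) = -12*(-11) = 132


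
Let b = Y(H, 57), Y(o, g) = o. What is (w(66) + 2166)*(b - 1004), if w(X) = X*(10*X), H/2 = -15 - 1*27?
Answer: -49749888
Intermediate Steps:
H = -84 (H = 2*(-15 - 1*27) = 2*(-15 - 27) = 2*(-42) = -84)
b = -84
w(X) = 10*X²
(w(66) + 2166)*(b - 1004) = (10*66² + 2166)*(-84 - 1004) = (10*4356 + 2166)*(-1088) = (43560 + 2166)*(-1088) = 45726*(-1088) = -49749888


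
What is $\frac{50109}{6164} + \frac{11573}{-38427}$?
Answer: $\frac{1854202571}{236864028} \approx 7.8281$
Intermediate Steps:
$\frac{50109}{6164} + \frac{11573}{-38427} = 50109 \cdot \frac{1}{6164} + 11573 \left(- \frac{1}{38427}\right) = \frac{50109}{6164} - \frac{11573}{38427} = \frac{1854202571}{236864028}$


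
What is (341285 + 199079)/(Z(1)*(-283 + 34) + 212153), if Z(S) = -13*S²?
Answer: 270182/107695 ≈ 2.5088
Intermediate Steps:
(341285 + 199079)/(Z(1)*(-283 + 34) + 212153) = (341285 + 199079)/((-13*1²)*(-283 + 34) + 212153) = 540364/(-13*1*(-249) + 212153) = 540364/(-13*(-249) + 212153) = 540364/(3237 + 212153) = 540364/215390 = 540364*(1/215390) = 270182/107695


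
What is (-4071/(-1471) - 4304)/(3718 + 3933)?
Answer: -6327113/11254621 ≈ -0.56218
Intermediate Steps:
(-4071/(-1471) - 4304)/(3718 + 3933) = (-4071*(-1/1471) - 4304)/7651 = (4071/1471 - 4304)*(1/7651) = -6327113/1471*1/7651 = -6327113/11254621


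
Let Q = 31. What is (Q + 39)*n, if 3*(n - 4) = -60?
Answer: -1120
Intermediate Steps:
n = -16 (n = 4 + (⅓)*(-60) = 4 - 20 = -16)
(Q + 39)*n = (31 + 39)*(-16) = 70*(-16) = -1120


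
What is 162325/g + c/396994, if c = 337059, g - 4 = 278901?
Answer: 31689898289/22144722314 ≈ 1.4310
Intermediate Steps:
g = 278905 (g = 4 + 278901 = 278905)
162325/g + c/396994 = 162325/278905 + 337059/396994 = 162325*(1/278905) + 337059*(1/396994) = 32465/55781 + 337059/396994 = 31689898289/22144722314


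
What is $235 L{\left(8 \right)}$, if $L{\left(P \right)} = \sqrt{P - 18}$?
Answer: $235 i \sqrt{10} \approx 743.13 i$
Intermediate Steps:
$L{\left(P \right)} = \sqrt{-18 + P}$
$235 L{\left(8 \right)} = 235 \sqrt{-18 + 8} = 235 \sqrt{-10} = 235 i \sqrt{10}$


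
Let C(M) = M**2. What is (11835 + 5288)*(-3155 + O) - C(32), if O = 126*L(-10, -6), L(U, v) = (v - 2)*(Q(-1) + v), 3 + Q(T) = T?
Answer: 118575751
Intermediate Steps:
Q(T) = -3 + T
L(U, v) = (-4 + v)*(-2 + v) (L(U, v) = (v - 2)*((-3 - 1) + v) = (-2 + v)*(-4 + v) = (-4 + v)*(-2 + v))
O = 10080 (O = 126*(8 + (-6)**2 - 6*(-6)) = 126*(8 + 36 + 36) = 126*80 = 10080)
(11835 + 5288)*(-3155 + O) - C(32) = (11835 + 5288)*(-3155 + 10080) - 1*32**2 = 17123*6925 - 1*1024 = 118576775 - 1024 = 118575751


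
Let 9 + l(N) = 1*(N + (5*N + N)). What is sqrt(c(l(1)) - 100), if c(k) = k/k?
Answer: 3*I*sqrt(11) ≈ 9.9499*I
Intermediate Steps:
l(N) = -9 + 7*N (l(N) = -9 + 1*(N + (5*N + N)) = -9 + 1*(N + 6*N) = -9 + 1*(7*N) = -9 + 7*N)
c(k) = 1
sqrt(c(l(1)) - 100) = sqrt(1 - 100) = sqrt(-99) = 3*I*sqrt(11)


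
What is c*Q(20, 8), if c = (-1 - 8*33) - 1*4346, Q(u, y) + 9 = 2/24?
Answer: 164459/4 ≈ 41115.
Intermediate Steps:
Q(u, y) = -107/12 (Q(u, y) = -9 + 2/24 = -9 + 2*(1/24) = -9 + 1/12 = -107/12)
c = -4611 (c = (-1 - 264) - 4346 = -265 - 4346 = -4611)
c*Q(20, 8) = -4611*(-107/12) = 164459/4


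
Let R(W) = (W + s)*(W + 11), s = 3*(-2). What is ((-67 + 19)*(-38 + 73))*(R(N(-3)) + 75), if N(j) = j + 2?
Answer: -8400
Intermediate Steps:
N(j) = 2 + j
s = -6
R(W) = (-6 + W)*(11 + W) (R(W) = (W - 6)*(W + 11) = (-6 + W)*(11 + W))
((-67 + 19)*(-38 + 73))*(R(N(-3)) + 75) = ((-67 + 19)*(-38 + 73))*((-66 + (2 - 3)² + 5*(2 - 3)) + 75) = (-48*35)*((-66 + (-1)² + 5*(-1)) + 75) = -1680*((-66 + 1 - 5) + 75) = -1680*(-70 + 75) = -1680*5 = -8400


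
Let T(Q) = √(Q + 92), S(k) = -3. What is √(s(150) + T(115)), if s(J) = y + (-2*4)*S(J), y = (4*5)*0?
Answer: √(24 + 3*√23) ≈ 6.1958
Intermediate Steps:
y = 0 (y = 20*0 = 0)
s(J) = 24 (s(J) = 0 - 2*4*(-3) = 0 - 8*(-3) = 0 + 24 = 24)
T(Q) = √(92 + Q)
√(s(150) + T(115)) = √(24 + √(92 + 115)) = √(24 + √207) = √(24 + 3*√23)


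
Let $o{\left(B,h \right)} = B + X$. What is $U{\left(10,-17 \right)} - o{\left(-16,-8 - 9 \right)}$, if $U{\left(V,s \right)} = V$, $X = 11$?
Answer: $15$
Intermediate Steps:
$o{\left(B,h \right)} = 11 + B$ ($o{\left(B,h \right)} = B + 11 = 11 + B$)
$U{\left(10,-17 \right)} - o{\left(-16,-8 - 9 \right)} = 10 - \left(11 - 16\right) = 10 - -5 = 10 + 5 = 15$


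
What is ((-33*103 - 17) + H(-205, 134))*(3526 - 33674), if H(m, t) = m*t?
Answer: 931151128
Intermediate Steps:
((-33*103 - 17) + H(-205, 134))*(3526 - 33674) = ((-33*103 - 17) - 205*134)*(3526 - 33674) = ((-3399 - 17) - 27470)*(-30148) = (-3416 - 27470)*(-30148) = -30886*(-30148) = 931151128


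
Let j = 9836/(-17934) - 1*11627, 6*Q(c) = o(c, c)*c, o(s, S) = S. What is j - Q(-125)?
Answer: -85077193/5978 ≈ -14232.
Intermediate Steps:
Q(c) = c²/6 (Q(c) = (c*c)/6 = c²/6)
j = -104264227/8967 (j = 9836*(-1/17934) - 11627 = -4918/8967 - 11627 = -104264227/8967 ≈ -11628.)
j - Q(-125) = -104264227/8967 - (-125)²/6 = -104264227/8967 - 15625/6 = -85077193/5978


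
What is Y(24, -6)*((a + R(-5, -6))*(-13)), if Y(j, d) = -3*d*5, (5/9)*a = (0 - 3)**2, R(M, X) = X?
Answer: -11934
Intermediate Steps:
a = 81/5 (a = 9*(0 - 3)**2/5 = (9/5)*(-3)**2 = (9/5)*9 = 81/5 ≈ 16.200)
Y(j, d) = -15*d
Y(24, -6)*((a + R(-5, -6))*(-13)) = (-15*(-6))*((81/5 - 6)*(-13)) = 90*((51/5)*(-13)) = 90*(-663/5) = -11934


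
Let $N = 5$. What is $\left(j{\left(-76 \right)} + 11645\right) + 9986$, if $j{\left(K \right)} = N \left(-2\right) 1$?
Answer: $21621$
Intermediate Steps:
$j{\left(K \right)} = -10$ ($j{\left(K \right)} = 5 \left(-2\right) 1 = \left(-10\right) 1 = -10$)
$\left(j{\left(-76 \right)} + 11645\right) + 9986 = \left(-10 + 11645\right) + 9986 = 11635 + 9986 = 21621$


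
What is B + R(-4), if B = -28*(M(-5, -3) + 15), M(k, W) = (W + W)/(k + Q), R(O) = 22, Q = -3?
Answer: -419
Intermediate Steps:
M(k, W) = 2*W/(-3 + k) (M(k, W) = (W + W)/(k - 3) = (2*W)/(-3 + k) = 2*W/(-3 + k))
B = -441 (B = -28*(2*(-3)/(-3 - 5) + 15) = -28*(2*(-3)/(-8) + 15) = -28*(2*(-3)*(-1/8) + 15) = -28*(3/4 + 15) = -28*63/4 = -441)
B + R(-4) = -441 + 22 = -419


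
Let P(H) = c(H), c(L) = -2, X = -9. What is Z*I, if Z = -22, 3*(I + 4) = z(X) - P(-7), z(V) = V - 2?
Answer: 154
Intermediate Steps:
z(V) = -2 + V
P(H) = -2
I = -7 (I = -4 + ((-2 - 9) - 1*(-2))/3 = -4 + (-11 + 2)/3 = -4 + (⅓)*(-9) = -4 - 3 = -7)
Z*I = -22*(-7) = 154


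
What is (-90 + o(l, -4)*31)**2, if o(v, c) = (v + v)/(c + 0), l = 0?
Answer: 8100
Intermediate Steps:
o(v, c) = 2*v/c (o(v, c) = (2*v)/c = 2*v/c)
(-90 + o(l, -4)*31)**2 = (-90 + (2*0/(-4))*31)**2 = (-90 + (2*0*(-1/4))*31)**2 = (-90 + 0*31)**2 = (-90 + 0)**2 = (-90)**2 = 8100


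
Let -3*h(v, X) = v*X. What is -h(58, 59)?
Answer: 3422/3 ≈ 1140.7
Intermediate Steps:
h(v, X) = -X*v/3 (h(v, X) = -v*X/3 = -X*v/3)
-h(58, 59) = -(-1)*59*58/3 = -1*(-3422/3) = 3422/3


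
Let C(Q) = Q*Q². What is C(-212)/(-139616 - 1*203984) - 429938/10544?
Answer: -1476941099/113216200 ≈ -13.045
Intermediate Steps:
C(Q) = Q³
C(-212)/(-139616 - 1*203984) - 429938/10544 = (-212)³/(-139616 - 1*203984) - 429938/10544 = -9528128/(-139616 - 203984) - 429938*1/10544 = -9528128/(-343600) - 214969/5272 = -9528128*(-1/343600) - 214969/5272 = 595508/21475 - 214969/5272 = -1476941099/113216200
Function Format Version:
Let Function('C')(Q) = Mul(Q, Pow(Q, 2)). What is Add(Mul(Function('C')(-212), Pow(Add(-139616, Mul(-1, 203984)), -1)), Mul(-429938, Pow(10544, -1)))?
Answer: Rational(-1476941099, 113216200) ≈ -13.045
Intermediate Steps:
Function('C')(Q) = Pow(Q, 3)
Add(Mul(Function('C')(-212), Pow(Add(-139616, Mul(-1, 203984)), -1)), Mul(-429938, Pow(10544, -1))) = Add(Mul(Pow(-212, 3), Pow(Add(-139616, Mul(-1, 203984)), -1)), Mul(-429938, Pow(10544, -1))) = Add(Mul(-9528128, Pow(Add(-139616, -203984), -1)), Mul(-429938, Rational(1, 10544))) = Add(Mul(-9528128, Pow(-343600, -1)), Rational(-214969, 5272)) = Add(Mul(-9528128, Rational(-1, 343600)), Rational(-214969, 5272)) = Add(Rational(595508, 21475), Rational(-214969, 5272)) = Rational(-1476941099, 113216200)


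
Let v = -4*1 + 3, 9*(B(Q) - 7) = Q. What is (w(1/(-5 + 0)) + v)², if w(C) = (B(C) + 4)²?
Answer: 58569324121/4100625 ≈ 14283.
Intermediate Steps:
B(Q) = 7 + Q/9
w(C) = (11 + C/9)² (w(C) = ((7 + C/9) + 4)² = (11 + C/9)²)
v = -1 (v = -4 + 3 = -1)
(w(1/(-5 + 0)) + v)² = ((99 + 1/(-5 + 0))²/81 - 1)² = ((99 + 1/(-5))²/81 - 1)² = ((99 - ⅕)²/81 - 1)² = ((494/5)²/81 - 1)² = ((1/81)*(244036/25) - 1)² = (244036/2025 - 1)² = (242011/2025)² = 58569324121/4100625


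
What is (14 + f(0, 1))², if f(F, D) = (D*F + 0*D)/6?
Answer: 196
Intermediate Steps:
f(F, D) = D*F/6 (f(F, D) = (D*F + 0)*(⅙) = (D*F)*(⅙) = D*F/6)
(14 + f(0, 1))² = (14 + (⅙)*1*0)² = (14 + 0)² = 14² = 196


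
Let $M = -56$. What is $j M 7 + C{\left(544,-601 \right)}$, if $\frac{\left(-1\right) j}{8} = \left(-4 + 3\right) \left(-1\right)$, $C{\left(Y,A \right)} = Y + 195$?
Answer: $3875$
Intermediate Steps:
$C{\left(Y,A \right)} = 195 + Y$
$j = -8$ ($j = - 8 \left(-4 + 3\right) \left(-1\right) = - 8 \left(\left(-1\right) \left(-1\right)\right) = \left(-8\right) 1 = -8$)
$j M 7 + C{\left(544,-601 \right)} = \left(-8\right) \left(-56\right) 7 + \left(195 + 544\right) = 448 \cdot 7 + 739 = 3136 + 739 = 3875$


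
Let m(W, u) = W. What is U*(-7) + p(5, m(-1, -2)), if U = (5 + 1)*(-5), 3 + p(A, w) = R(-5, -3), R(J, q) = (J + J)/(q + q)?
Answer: 626/3 ≈ 208.67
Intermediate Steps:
R(J, q) = J/q (R(J, q) = (2*J)/((2*q)) = (2*J)*(1/(2*q)) = J/q)
p(A, w) = -4/3 (p(A, w) = -3 - 5/(-3) = -3 - 5*(-⅓) = -3 + 5/3 = -4/3)
U = -30 (U = 6*(-5) = -30)
U*(-7) + p(5, m(-1, -2)) = -30*(-7) - 4/3 = 210 - 4/3 = 626/3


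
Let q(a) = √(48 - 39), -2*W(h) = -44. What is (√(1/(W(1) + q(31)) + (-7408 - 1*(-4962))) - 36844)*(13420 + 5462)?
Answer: -695688408 + 18882*I*√61149/5 ≈ -6.9569e+8 + 9.3384e+5*I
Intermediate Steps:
W(h) = 22 (W(h) = -½*(-44) = 22)
q(a) = 3 (q(a) = √9 = 3)
(√(1/(W(1) + q(31)) + (-7408 - 1*(-4962))) - 36844)*(13420 + 5462) = (√(1/(22 + 3) + (-7408 - 1*(-4962))) - 36844)*(13420 + 5462) = (√(1/25 + (-7408 + 4962)) - 36844)*18882 = (√(1/25 - 2446) - 36844)*18882 = (√(-61149/25) - 36844)*18882 = (I*√61149/5 - 36844)*18882 = (-36844 + I*√61149/5)*18882 = -695688408 + 18882*I*√61149/5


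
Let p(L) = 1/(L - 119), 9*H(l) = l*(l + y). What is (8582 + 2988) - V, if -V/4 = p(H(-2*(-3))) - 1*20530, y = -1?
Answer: -24480862/347 ≈ -70550.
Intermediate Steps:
H(l) = l*(-1 + l)/9 (H(l) = (l*(l - 1))/9 = (l*(-1 + l))/9 = l*(-1 + l)/9)
p(L) = 1/(-119 + L)
V = 28495652/347 (V = -4*(1/(-119 + (-2*(-3))*(-1 - 2*(-3))/9) - 1*20530) = -4*(1/(-119 + (⅑)*6*(-1 + 6)) - 20530) = -4*(1/(-119 + (⅑)*6*5) - 20530) = -4*(1/(-119 + 10/3) - 20530) = -4*(1/(-347/3) - 20530) = -4*(-3/347 - 20530) = -4*(-7123913/347) = 28495652/347 ≈ 82120.)
(8582 + 2988) - V = (8582 + 2988) - 1*28495652/347 = 11570 - 28495652/347 = -24480862/347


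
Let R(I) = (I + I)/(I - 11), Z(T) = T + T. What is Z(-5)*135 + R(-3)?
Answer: -9447/7 ≈ -1349.6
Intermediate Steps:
Z(T) = 2*T
R(I) = 2*I/(-11 + I) (R(I) = (2*I)/(-11 + I) = 2*I/(-11 + I))
Z(-5)*135 + R(-3) = (2*(-5))*135 + 2*(-3)/(-11 - 3) = -10*135 + 2*(-3)/(-14) = -1350 + 2*(-3)*(-1/14) = -1350 + 3/7 = -9447/7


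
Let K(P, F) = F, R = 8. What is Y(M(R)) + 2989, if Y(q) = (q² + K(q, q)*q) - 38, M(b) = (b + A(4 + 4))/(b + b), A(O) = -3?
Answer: 377753/128 ≈ 2951.2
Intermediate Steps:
M(b) = (-3 + b)/(2*b) (M(b) = (b - 3)/(b + b) = (-3 + b)/((2*b)) = (-3 + b)*(1/(2*b)) = (-3 + b)/(2*b))
Y(q) = -38 + 2*q² (Y(q) = (q² + q*q) - 38 = (q² + q²) - 38 = 2*q² - 38 = -38 + 2*q²)
Y(M(R)) + 2989 = (-38 + 2*((½)*(-3 + 8)/8)²) + 2989 = (-38 + 2*((½)*(⅛)*5)²) + 2989 = (-38 + 2*(5/16)²) + 2989 = (-38 + 2*(25/256)) + 2989 = (-38 + 25/128) + 2989 = -4839/128 + 2989 = 377753/128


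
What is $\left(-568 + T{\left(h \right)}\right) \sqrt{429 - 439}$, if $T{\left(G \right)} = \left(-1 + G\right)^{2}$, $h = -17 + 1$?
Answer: $- 279 i \sqrt{10} \approx - 882.28 i$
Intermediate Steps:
$h = -16$
$\left(-568 + T{\left(h \right)}\right) \sqrt{429 - 439} = \left(-568 + \left(-1 - 16\right)^{2}\right) \sqrt{429 - 439} = \left(-568 + \left(-17\right)^{2}\right) \sqrt{-10} = \left(-568 + 289\right) i \sqrt{10} = - 279 i \sqrt{10}$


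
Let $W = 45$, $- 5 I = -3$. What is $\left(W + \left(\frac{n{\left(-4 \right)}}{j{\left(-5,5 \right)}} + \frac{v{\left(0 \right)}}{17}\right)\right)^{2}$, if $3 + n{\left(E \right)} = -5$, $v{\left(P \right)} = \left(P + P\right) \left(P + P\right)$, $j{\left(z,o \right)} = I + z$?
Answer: $\frac{265225}{121} \approx 2191.9$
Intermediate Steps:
$I = \frac{3}{5}$ ($I = \left(- \frac{1}{5}\right) \left(-3\right) = \frac{3}{5} \approx 0.6$)
$j{\left(z,o \right)} = \frac{3}{5} + z$
$v{\left(P \right)} = 4 P^{2}$ ($v{\left(P \right)} = 2 P 2 P = 4 P^{2}$)
$n{\left(E \right)} = -8$ ($n{\left(E \right)} = -3 - 5 = -8$)
$\left(W + \left(\frac{n{\left(-4 \right)}}{j{\left(-5,5 \right)}} + \frac{v{\left(0 \right)}}{17}\right)\right)^{2} = \left(45 - \left(\frac{8}{\frac{3}{5} - 5} - \frac{4 \cdot 0^{2}}{17}\right)\right)^{2} = \left(45 + \left(- \frac{8}{- \frac{22}{5}} + 4 \cdot 0 \cdot \frac{1}{17}\right)\right)^{2} = \left(45 + \left(\left(-8\right) \left(- \frac{5}{22}\right) + 0 \cdot \frac{1}{17}\right)\right)^{2} = \left(45 + \left(\frac{20}{11} + 0\right)\right)^{2} = \left(45 + \frac{20}{11}\right)^{2} = \left(\frac{515}{11}\right)^{2} = \frac{265225}{121}$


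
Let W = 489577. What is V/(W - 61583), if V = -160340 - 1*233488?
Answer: -196914/213997 ≈ -0.92017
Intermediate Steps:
V = -393828 (V = -160340 - 233488 = -393828)
V/(W - 61583) = -393828/(489577 - 61583) = -393828/427994 = -393828*1/427994 = -196914/213997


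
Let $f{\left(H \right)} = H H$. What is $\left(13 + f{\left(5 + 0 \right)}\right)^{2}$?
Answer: $1444$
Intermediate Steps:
$f{\left(H \right)} = H^{2}$
$\left(13 + f{\left(5 + 0 \right)}\right)^{2} = \left(13 + \left(5 + 0\right)^{2}\right)^{2} = \left(13 + 5^{2}\right)^{2} = \left(13 + 25\right)^{2} = 38^{2} = 1444$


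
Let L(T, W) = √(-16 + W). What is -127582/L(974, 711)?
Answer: -127582*√695/695 ≈ -4839.5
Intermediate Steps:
-127582/L(974, 711) = -127582/√(-16 + 711) = -127582*√695/695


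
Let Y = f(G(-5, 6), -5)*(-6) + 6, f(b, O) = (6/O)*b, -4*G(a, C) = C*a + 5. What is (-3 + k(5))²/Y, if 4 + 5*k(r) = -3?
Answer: 484/1275 ≈ 0.37961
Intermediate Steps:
k(r) = -7/5 (k(r) = -⅘ + (⅕)*(-3) = -⅘ - ⅗ = -7/5)
G(a, C) = -5/4 - C*a/4 (G(a, C) = -(C*a + 5)/4 = -(5 + C*a)/4 = -5/4 - C*a/4)
f(b, O) = 6*b/O
Y = 51 (Y = (6*(-5/4 - ¼*6*(-5))/(-5))*(-6) + 6 = (6*(-5/4 + 15/2)*(-⅕))*(-6) + 6 = (6*(25/4)*(-⅕))*(-6) + 6 = -15/2*(-6) + 6 = 45 + 6 = 51)
(-3 + k(5))²/Y = (-3 - 7/5)²/51 = (-22/5)²*(1/51) = (484/25)*(1/51) = 484/1275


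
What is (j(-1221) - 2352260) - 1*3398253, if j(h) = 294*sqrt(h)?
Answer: -5750513 + 294*I*sqrt(1221) ≈ -5.7505e+6 + 10273.0*I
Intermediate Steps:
(j(-1221) - 2352260) - 1*3398253 = (294*sqrt(-1221) - 2352260) - 1*3398253 = (294*(I*sqrt(1221)) - 2352260) - 3398253 = (294*I*sqrt(1221) - 2352260) - 3398253 = (-2352260 + 294*I*sqrt(1221)) - 3398253 = -5750513 + 294*I*sqrt(1221)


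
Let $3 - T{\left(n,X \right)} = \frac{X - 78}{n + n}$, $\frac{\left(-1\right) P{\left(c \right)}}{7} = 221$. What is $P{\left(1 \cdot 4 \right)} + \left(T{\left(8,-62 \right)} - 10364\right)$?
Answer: $- \frac{47597}{4} \approx -11899.0$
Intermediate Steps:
$P{\left(c \right)} = -1547$ ($P{\left(c \right)} = \left(-7\right) 221 = -1547$)
$T{\left(n,X \right)} = 3 - \frac{-78 + X}{2 n}$ ($T{\left(n,X \right)} = 3 - \frac{X - 78}{n + n} = 3 - \frac{-78 + X}{2 n}$)
$P{\left(1 \cdot 4 \right)} + \left(T{\left(8,-62 \right)} - 10364\right) = -1547 - \left(10364 - \frac{78 - -62 + 6 \cdot 8}{2 \cdot 8}\right) = -1547 - \left(10364 - \frac{78 + 62 + 48}{16}\right) = -1547 - \left(10364 - \frac{47}{4}\right) = -1547 + \left(\frac{47}{4} - 10364\right) = -1547 - \frac{41409}{4} = - \frac{47597}{4}$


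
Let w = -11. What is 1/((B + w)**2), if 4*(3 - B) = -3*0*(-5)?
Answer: 1/64 ≈ 0.015625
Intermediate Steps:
B = 3 (B = 3 - (-3*0)*(-5)/4 = 3 - 0*(-5) = 3 - 1/4*0 = 3 + 0 = 3)
1/((B + w)**2) = 1/((3 - 11)**2) = 1/((-8)**2) = 1/64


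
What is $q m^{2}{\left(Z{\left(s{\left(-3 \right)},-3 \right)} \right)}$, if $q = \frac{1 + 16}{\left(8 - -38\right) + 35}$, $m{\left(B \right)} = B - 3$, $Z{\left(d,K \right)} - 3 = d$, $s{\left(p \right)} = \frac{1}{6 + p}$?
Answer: $\frac{17}{729} \approx 0.02332$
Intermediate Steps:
$Z{\left(d,K \right)} = 3 + d$
$m{\left(B \right)} = -3 + B$
$q = \frac{17}{81}$ ($q = \frac{17}{\left(8 + 38\right) + 35} = \frac{17}{46 + 35} = \frac{17}{81} \approx 0.20988$)
$q m^{2}{\left(Z{\left(s{\left(-3 \right)},-3 \right)} \right)} = \frac{17 \left(-3 + \left(3 + \frac{1}{6 - 3}\right)\right)^{2}}{81} = \frac{17 \left(-3 + \left(3 + \frac{1}{3}\right)\right)^{2}}{81} = \frac{17 \left(-3 + \frac{10}{3}\right)^{2}}{81} = \frac{17}{81 \cdot 9} = \frac{17}{81} \cdot \frac{1}{9} = \frac{17}{729}$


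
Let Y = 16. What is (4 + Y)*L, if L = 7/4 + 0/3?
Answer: 35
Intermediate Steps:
L = 7/4 (L = 7*(¼) + 0*(⅓) = 7/4 + 0 = 7/4 ≈ 1.7500)
(4 + Y)*L = (4 + 16)*(7/4) = 20*(7/4) = 35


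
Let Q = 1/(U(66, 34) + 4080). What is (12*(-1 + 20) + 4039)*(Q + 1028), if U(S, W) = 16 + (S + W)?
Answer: 18405657563/4196 ≈ 4.3865e+6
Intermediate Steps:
U(S, W) = 16 + S + W
Q = 1/4196 (Q = 1/((16 + 66 + 34) + 4080) = 1/(116 + 4080) = 1/4196 ≈ 0.00023832)
(12*(-1 + 20) + 4039)*(Q + 1028) = (12*(-1 + 20) + 4039)*(1/4196 + 1028) = (12*19 + 4039)*(4313489/4196) = (228 + 4039)*(4313489/4196) = 4267*(4313489/4196) = 18405657563/4196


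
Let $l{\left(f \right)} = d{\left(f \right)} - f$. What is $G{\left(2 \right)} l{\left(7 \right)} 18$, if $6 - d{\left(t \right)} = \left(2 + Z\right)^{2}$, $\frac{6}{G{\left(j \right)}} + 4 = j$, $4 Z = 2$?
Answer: $\frac{783}{2} \approx 391.5$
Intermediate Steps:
$Z = \frac{1}{2}$ ($Z = \frac{1}{4} \cdot 2 = \frac{1}{2} \approx 0.5$)
$G{\left(j \right)} = \frac{6}{-4 + j}$
$d{\left(t \right)} = - \frac{1}{4}$ ($d{\left(t \right)} = 6 - \left(2 + \frac{1}{2}\right)^{2} = 6 - \left(\frac{5}{2}\right)^{2} = 6 - \frac{25}{4} = - \frac{1}{4}$)
$l{\left(f \right)} = - \frac{1}{4} - f$
$G{\left(2 \right)} l{\left(7 \right)} 18 = \frac{6}{-4 + 2} \left(- \frac{1}{4} - 7\right) 18 = \frac{6}{-2} \left(- \frac{1}{4} - 7\right) 18 = 6 \left(- \frac{1}{2}\right) \left(- \frac{29}{4}\right) 18 = \left(-3\right) \left(- \frac{29}{4}\right) 18 = \frac{87}{4} \cdot 18 = \frac{783}{2}$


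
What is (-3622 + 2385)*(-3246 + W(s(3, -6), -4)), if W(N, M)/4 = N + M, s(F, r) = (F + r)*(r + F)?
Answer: 3990562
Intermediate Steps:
s(F, r) = (F + r)² (s(F, r) = (F + r)*(F + r) = (F + r)²)
W(N, M) = 4*M + 4*N (W(N, M) = 4*(N + M) = 4*(M + N) = 4*M + 4*N)
(-3622 + 2385)*(-3246 + W(s(3, -6), -4)) = (-3622 + 2385)*(-3246 + (4*(-4) + 4*(3 - 6)²)) = -1237*(-3246 + (-16 + 4*(-3)²)) = -1237*(-3246 + (-16 + 4*9)) = -1237*(-3246 + (-16 + 36)) = -1237*(-3246 + 20) = -1237*(-3226) = 3990562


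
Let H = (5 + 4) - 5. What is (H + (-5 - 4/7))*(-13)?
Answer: 143/7 ≈ 20.429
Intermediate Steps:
H = 4 (H = 9 - 5 = 4)
(H + (-5 - 4/7))*(-13) = (4 + (-5 - 4/7))*(-13) = (4 - 39/7)*(-13) = -11/7*(-13) = 143/7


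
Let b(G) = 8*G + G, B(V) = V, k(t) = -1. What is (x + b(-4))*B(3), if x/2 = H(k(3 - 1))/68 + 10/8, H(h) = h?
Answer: -1710/17 ≈ -100.59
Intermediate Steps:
b(G) = 9*G
x = 42/17 (x = 2*(-1/68 + 10/8) = 2*(-1*1/68 + 10*(1/8)) = 2*(-1/68 + 5/4) = 2*(21/17) = 42/17 ≈ 2.4706)
(x + b(-4))*B(3) = (42/17 + 9*(-4))*3 = (42/17 - 36)*3 = -570/17*3 = -1710/17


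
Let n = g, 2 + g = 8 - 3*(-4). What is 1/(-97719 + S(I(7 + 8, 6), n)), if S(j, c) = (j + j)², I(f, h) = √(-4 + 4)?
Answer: -1/97719 ≈ -1.0233e-5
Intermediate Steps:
I(f, h) = 0 (I(f, h) = √0 = 0)
g = 18 (g = -2 + (8 - 3*(-4)) = -2 + (8 + 12) = -2 + 20 = 18)
n = 18
S(j, c) = 4*j² (S(j, c) = (2*j)² = 4*j²)
1/(-97719 + S(I(7 + 8, 6), n)) = 1/(-97719 + 4*0²) = 1/(-97719 + 4*0) = 1/(-97719 + 0) = 1/(-97719) = -1/97719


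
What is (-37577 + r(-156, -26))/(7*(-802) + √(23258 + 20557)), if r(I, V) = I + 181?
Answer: 210816928/31473181 + 37552*√43815/31473181 ≈ 6.9481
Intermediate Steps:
r(I, V) = 181 + I
(-37577 + r(-156, -26))/(7*(-802) + √(23258 + 20557)) = (-37577 + (181 - 156))/(7*(-802) + √(23258 + 20557)) = (-37577 + 25)/(-5614 + √43815) = -37552/(-5614 + √43815)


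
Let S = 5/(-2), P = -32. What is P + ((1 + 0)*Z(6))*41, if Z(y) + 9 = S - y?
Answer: -1499/2 ≈ -749.50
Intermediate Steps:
S = -5/2 (S = 5*(-½) = -5/2 ≈ -2.5000)
Z(y) = -23/2 - y (Z(y) = -9 + (-5/2 - y) = -23/2 - y)
P + ((1 + 0)*Z(6))*41 = -32 + ((1 + 0)*(-23/2 - 1*6))*41 = -32 + (1*(-23/2 - 6))*41 = -32 + (1*(-35/2))*41 = -32 - 35/2*41 = -32 - 1435/2 = -1499/2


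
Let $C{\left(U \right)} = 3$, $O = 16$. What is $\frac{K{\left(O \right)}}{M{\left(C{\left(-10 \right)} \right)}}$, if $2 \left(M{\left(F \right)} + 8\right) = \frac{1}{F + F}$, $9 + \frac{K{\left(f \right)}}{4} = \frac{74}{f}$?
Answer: $\frac{42}{19} \approx 2.2105$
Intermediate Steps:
$K{\left(f \right)} = -36 + \frac{296}{f}$ ($K{\left(f \right)} = -36 + 4 \frac{74}{f} = -36 + \frac{296}{f}$)
$M{\left(F \right)} = -8 + \frac{1}{4 F}$ ($M{\left(F \right)} = -8 + \frac{1}{2 \left(F + F\right)} = -8 + \frac{1}{2 \cdot 2 F} = -8 + \frac{\frac{1}{2} \frac{1}{F}}{2} = -8 + \frac{1}{4 F}$)
$\frac{K{\left(O \right)}}{M{\left(C{\left(-10 \right)} \right)}} = \frac{-36 + \frac{296}{16}}{-8 + \frac{1}{4 \cdot 3}} = \frac{-36 + 296 \cdot \frac{1}{16}}{-8 + \frac{1}{4} \cdot \frac{1}{3}} = \frac{-36 + \frac{37}{2}}{-8 + \frac{1}{12}} = - \frac{35}{2 \left(- \frac{95}{12}\right)} = \left(- \frac{35}{2}\right) \left(- \frac{12}{95}\right) = \frac{42}{19}$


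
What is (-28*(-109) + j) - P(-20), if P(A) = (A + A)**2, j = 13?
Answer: 1465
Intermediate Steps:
P(A) = 4*A**2 (P(A) = (2*A)**2 = 4*A**2)
(-28*(-109) + j) - P(-20) = (-28*(-109) + 13) - 4*(-20)**2 = (3052 + 13) - 4*400 = 3065 - 1*1600 = 3065 - 1600 = 1465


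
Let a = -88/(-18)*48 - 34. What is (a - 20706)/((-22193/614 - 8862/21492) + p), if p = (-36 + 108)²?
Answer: -11274590964/2830254457 ≈ -3.9836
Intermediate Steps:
p = 5184 (p = 72² = 5184)
a = 602/3 (a = -88*(-1/18)*48 - 34 = (44/9)*48 - 34 = 704/3 - 34 = 602/3 ≈ 200.67)
(a - 20706)/((-22193/614 - 8862/21492) + p) = (602/3 - 20706)/((-22193/614 - 8862/21492) + 5184) = -61516/(3*((-22193*1/614 - 8862*1/21492) + 5184)) = -61516/(3*((-22193/614 - 1477/3582) + 5184)) = -61516/(3*(-20100551/549837 + 5184)) = -61516/(3*2830254457/549837) = -61516/3*549837/2830254457 = -11274590964/2830254457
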